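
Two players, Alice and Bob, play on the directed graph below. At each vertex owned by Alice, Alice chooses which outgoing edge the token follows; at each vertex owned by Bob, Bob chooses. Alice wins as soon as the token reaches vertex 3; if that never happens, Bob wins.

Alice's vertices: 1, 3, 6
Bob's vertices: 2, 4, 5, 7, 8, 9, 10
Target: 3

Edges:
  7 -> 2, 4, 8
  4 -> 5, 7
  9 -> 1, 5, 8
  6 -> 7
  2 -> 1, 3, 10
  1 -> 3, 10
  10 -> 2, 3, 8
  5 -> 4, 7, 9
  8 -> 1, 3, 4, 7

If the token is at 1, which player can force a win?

A0 = {3}
A1: add {1} — 1 (Alice) has 1→3.
A2 = A1; e.g. 2 (Bob) can still go to 10. Fixed point.
1 ∈ A1, so Alice can force the target.

Alice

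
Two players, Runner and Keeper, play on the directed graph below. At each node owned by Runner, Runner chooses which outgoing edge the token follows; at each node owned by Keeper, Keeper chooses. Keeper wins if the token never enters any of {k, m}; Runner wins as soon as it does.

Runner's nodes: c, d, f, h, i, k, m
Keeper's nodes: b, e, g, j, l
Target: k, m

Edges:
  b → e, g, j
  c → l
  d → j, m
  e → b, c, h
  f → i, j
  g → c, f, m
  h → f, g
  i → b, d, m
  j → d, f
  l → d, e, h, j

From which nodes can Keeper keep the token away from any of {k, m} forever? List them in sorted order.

A0 = {k, m}
A1: add {d, i} — d (Runner) has d→m; i (Runner) has i→m.
A2: add {f} — f (Runner) has f→i.
A3: add {h, j} — h (Runner) has h→f; j (Keeper): all of {d, f} already in.
A4 = A3; e.g. b (Keeper) can still go to e. Fixed point.
Runner's attractor = {d, f, h, i, j, k, m}; Keeper avoids the target exactly from the complement.

b, c, e, g, l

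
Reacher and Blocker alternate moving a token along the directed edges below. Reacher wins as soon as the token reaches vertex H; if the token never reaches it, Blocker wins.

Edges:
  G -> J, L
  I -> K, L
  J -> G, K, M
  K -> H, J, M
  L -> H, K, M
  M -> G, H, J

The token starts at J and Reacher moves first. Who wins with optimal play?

Track states (vertex, player-to-move).
A0 = {(H,Reacher), (H,Blocker)}
A1: add {(K,Reacher), (L,Reacher), (M,Reacher)}.
A2: add {(I,Blocker), (L,Blocker)}.
A3: add {(G,Reacher), (I,Reacher)}.
A4: add {(J,Blocker)}.
A5 = A4; e.g. (G,Blocker) stays out. (J,Reacher) never enters ⇒ Blocker avoids the target.

Blocker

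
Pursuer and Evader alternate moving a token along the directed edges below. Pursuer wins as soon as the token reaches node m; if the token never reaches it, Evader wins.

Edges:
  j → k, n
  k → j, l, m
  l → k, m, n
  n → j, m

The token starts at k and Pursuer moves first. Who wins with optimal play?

Track states (vertex, player-to-move).
A0 = {(m,Pursuer), (m,Evader)}
A1: add {(k,Pursuer), (l,Pursuer), (n,Pursuer)}.
(k,Pursuer) ∈ A1 ⇒ Pursuer forces the target.

Pursuer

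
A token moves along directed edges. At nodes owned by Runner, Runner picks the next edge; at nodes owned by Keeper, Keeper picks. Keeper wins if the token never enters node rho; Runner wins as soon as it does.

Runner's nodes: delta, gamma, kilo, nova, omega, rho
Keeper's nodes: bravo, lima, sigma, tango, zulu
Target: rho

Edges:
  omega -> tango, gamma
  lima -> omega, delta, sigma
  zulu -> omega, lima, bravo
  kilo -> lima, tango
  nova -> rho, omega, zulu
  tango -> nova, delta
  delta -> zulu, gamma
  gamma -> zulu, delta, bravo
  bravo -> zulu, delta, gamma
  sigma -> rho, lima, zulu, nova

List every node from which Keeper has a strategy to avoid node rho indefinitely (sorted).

bravo, delta, gamma, kilo, lima, omega, sigma, tango, zulu

A0 = {rho}
A1: add {nova} — nova (Runner) has nova→rho.
A2 = A1; e.g. omega (Runner) has no edge into A1. Fixed point.
Runner's attractor = {nova, rho}; Keeper avoids the target exactly from the complement.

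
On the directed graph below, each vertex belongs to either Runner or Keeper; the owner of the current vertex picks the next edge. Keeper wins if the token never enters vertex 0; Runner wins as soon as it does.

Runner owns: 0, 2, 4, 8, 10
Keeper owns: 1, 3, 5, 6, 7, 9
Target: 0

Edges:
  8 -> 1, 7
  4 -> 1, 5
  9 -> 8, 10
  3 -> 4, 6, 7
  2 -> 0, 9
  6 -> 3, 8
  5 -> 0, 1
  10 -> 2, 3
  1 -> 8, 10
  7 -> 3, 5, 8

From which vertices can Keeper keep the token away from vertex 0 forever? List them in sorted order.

A0 = {0}
A1: add {2} — 2 (Runner) has 2→0.
A2: add {10} — 10 (Runner) has 10→2.
A3 = A2; e.g. 1 (Keeper) can still go to 8. Fixed point.
Runner's attractor = {0, 2, 10}; Keeper avoids the target exactly from the complement.

1, 3, 4, 5, 6, 7, 8, 9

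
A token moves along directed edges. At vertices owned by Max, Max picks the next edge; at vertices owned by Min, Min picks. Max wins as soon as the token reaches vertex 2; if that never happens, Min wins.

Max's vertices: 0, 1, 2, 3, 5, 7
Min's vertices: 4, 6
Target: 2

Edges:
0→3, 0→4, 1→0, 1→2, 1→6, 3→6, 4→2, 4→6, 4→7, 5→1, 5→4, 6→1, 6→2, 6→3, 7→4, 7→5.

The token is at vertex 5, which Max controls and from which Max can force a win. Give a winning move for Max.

1

A0 = {2}
A1: add {1} — 1 (Max) has 1→2.
A2: add {5} — 5 (Max) has 5→1.
A3: add {7} — 7 (Max) has 7→5.
A4 = A3; e.g. 0 (Max) has no edge into A3. Fixed point.
From 5, successor 1 is in the attractor (rank 1); the other successor 4 is not.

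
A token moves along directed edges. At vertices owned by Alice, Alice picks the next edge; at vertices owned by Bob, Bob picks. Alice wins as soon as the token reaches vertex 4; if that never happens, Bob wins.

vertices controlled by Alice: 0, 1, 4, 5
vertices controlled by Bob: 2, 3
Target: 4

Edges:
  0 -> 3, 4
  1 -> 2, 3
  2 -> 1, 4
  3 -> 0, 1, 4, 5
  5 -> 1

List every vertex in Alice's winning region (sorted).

A0 = {4}
A1: add {0} — 0 (Alice) has 0→4.
A2 = A1; e.g. 1 (Alice) has no edge into A1. Fixed point.
Alice's winning region = {0, 4}.

0, 4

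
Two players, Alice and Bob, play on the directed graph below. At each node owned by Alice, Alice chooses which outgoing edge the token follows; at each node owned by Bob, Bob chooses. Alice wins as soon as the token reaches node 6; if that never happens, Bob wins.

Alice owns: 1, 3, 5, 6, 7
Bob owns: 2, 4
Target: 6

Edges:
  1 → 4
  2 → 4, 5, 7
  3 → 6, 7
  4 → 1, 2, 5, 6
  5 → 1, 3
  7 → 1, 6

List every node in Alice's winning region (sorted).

A0 = {6}
A1: add {3, 7} — 3 (Alice) has 3→6; 7 (Alice) has 7→6.
A2: add {5} — 5 (Alice) has 5→3.
A3 = A2; e.g. 1 (Alice) has no edge into A2. Fixed point.
Alice's winning region = {3, 5, 6, 7}.

3, 5, 6, 7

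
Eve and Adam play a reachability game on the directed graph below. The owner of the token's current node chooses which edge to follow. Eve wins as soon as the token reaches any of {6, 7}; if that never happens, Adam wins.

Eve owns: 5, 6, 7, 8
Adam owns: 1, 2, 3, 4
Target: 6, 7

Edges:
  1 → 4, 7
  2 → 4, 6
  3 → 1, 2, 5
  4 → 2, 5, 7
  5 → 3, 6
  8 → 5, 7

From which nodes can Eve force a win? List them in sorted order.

A0 = {6, 7}
A1: add {5, 8} — 5 (Eve) has 5→6; 8 (Eve) has 8→7.
A2 = A1; e.g. 1 (Adam) can still go to 4. Fixed point.
Eve's winning region = {5, 6, 7, 8}.

5, 6, 7, 8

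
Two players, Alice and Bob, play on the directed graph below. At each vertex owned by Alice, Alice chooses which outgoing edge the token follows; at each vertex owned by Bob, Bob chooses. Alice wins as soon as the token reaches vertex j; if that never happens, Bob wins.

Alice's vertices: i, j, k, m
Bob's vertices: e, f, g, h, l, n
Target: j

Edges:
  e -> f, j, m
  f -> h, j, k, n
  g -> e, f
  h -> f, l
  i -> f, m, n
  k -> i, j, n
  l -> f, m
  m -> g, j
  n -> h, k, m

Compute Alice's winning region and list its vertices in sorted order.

i, j, k, m

A0 = {j}
A1: add {k, m} — k (Alice) has k→j; m (Alice) has m→j.
A2: add {i} — i (Alice) has i→m.
A3 = A2; e.g. e (Bob) can still go to f. Fixed point.
Alice's winning region = {i, j, k, m}.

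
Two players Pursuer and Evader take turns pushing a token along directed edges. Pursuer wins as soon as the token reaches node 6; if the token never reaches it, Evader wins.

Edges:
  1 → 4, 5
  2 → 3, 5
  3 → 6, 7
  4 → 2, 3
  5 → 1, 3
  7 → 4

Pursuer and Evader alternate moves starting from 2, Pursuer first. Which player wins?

Track states (vertex, player-to-move).
A0 = {(6,Pursuer), (6,Evader)}
A1: add {(3,Pursuer)}.
A2 = A1; e.g. (1,Pursuer) stays out. (2,Pursuer) never enters ⇒ Evader avoids the target.

Evader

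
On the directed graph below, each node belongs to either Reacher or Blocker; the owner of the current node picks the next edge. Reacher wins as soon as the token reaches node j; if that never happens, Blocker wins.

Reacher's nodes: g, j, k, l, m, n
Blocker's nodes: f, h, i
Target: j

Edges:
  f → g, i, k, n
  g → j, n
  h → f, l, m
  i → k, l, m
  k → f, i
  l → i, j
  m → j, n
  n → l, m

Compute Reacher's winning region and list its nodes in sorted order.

g, j, l, m, n

A0 = {j}
A1: add {g, l, m} — g (Reacher) has g→j; l (Reacher) has l→j; m (Reacher) has m→j.
A2: add {n} — n (Reacher) has n→l.
A3 = A2; e.g. f (Blocker) can still go to i. Fixed point.
Reacher's winning region = {g, j, l, m, n}.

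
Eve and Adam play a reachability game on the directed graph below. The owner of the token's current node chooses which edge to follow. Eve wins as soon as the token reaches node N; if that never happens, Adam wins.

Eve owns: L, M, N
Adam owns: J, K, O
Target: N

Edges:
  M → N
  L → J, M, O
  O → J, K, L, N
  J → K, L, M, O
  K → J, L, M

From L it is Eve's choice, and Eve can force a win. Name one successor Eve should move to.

M

A0 = {N}
A1: add {M} — M (Eve) has M→N.
A2: add {L} — L (Eve) has L→M.
A3 = A2; e.g. J (Adam) can still go to K. Fixed point.
From L, successor M is in the attractor (rank 1); the other successors J, O are not.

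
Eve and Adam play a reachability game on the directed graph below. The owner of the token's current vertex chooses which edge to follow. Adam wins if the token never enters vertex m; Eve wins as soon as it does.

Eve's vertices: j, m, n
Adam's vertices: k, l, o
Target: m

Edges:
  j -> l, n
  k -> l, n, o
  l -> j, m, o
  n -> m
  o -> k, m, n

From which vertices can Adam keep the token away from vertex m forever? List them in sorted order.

A0 = {m}
A1: add {n} — n (Eve) has n→m.
A2: add {j} — j (Eve) has j→n.
A3 = A2; e.g. k (Adam) can still go to l. Fixed point.
Eve's attractor = {j, m, n}; Adam avoids the target exactly from the complement.

k, l, o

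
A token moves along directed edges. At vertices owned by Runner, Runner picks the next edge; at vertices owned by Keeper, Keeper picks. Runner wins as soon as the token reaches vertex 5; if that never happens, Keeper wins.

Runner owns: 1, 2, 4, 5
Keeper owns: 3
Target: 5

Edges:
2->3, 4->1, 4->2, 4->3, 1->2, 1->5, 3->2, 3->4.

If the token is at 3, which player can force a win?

A0 = {5}
A1: add {1} — 1 (Runner) has 1→5.
A2: add {4} — 4 (Runner) has 4→1.
A3 = A2; e.g. 2 (Runner) has no edge into A2. Fixed point.
3 never enters the attractor, so Keeper can avoid the target forever.

Keeper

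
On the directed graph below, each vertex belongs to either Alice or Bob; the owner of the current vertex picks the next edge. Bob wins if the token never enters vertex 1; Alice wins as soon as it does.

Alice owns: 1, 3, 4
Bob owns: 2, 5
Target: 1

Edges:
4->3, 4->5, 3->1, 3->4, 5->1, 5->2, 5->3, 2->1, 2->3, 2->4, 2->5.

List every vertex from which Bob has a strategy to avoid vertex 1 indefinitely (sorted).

A0 = {1}
A1: add {3} — 3 (Alice) has 3→1.
A2: add {4} — 4 (Alice) has 4→3.
A3 = A2; e.g. 2 (Bob) can still go to 5. Fixed point.
Alice's attractor = {1, 3, 4}; Bob avoids the target exactly from the complement.

2, 5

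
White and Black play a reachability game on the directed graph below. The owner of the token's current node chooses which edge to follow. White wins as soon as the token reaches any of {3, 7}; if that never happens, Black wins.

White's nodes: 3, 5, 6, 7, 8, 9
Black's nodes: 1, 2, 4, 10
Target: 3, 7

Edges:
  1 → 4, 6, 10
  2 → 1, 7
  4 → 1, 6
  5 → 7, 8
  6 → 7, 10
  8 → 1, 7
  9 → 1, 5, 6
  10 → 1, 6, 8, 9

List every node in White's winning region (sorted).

A0 = {3, 7}
A1: add {5, 6, 8} — 5 (White) has 5→7; 6 (White) has 6→7; 8 (White) has 8→7.
A2: add {9} — 9 (White) has 9→5.
A3 = A2; e.g. 1 (Black) can still go to 4. Fixed point.
White's winning region = {3, 5, 6, 7, 8, 9}.

3, 5, 6, 7, 8, 9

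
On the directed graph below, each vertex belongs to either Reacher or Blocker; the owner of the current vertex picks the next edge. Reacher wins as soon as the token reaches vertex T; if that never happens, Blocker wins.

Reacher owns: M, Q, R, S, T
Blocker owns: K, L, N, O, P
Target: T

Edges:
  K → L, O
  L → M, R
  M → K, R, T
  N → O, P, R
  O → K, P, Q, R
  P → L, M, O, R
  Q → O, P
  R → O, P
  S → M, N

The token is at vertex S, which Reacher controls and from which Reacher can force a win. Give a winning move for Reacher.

A0 = {T}
A1: add {M} — M (Reacher) has M→T.
A2: add {S} — S (Reacher) has S→M.
A3 = A2; e.g. K (Blocker) can still go to L. Fixed point.
From S, successor M is in the attractor (rank 1); the other successor N is not.

M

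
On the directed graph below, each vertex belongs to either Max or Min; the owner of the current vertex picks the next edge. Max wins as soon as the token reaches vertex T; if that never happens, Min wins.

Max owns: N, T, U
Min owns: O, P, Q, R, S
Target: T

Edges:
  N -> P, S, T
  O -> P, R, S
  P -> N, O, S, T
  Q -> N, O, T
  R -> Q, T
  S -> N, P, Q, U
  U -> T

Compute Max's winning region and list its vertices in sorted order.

N, T, U

A0 = {T}
A1: add {N, U} — N (Max) has N→T; U (Max) has U→T.
A2 = A1; e.g. O (Min) can still go to P. Fixed point.
Max's winning region = {N, T, U}.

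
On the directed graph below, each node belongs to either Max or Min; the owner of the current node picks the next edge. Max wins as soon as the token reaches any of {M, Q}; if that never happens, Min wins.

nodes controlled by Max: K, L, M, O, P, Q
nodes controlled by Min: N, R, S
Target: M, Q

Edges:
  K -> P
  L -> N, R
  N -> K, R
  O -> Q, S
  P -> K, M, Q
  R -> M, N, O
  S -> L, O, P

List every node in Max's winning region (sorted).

K, M, O, P, Q

A0 = {M, Q}
A1: add {O, P} — O (Max) has O→Q; P (Max) has P→M.
A2: add {K} — K (Max) has K→P.
A3 = A2; e.g. L (Max) has no edge into A2. Fixed point.
Max's winning region = {K, M, O, P, Q}.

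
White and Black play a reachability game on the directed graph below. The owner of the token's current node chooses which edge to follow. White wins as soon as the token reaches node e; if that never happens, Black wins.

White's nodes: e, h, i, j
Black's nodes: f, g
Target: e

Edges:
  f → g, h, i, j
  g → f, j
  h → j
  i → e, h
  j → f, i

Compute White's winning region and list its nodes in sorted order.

e, h, i, j

A0 = {e}
A1: add {i} — i (White) has i→e.
A2: add {j} — j (White) has j→i.
A3: add {h} — h (White) has h→j.
A4 = A3; e.g. f (Black) can still go to g. Fixed point.
White's winning region = {e, h, i, j}.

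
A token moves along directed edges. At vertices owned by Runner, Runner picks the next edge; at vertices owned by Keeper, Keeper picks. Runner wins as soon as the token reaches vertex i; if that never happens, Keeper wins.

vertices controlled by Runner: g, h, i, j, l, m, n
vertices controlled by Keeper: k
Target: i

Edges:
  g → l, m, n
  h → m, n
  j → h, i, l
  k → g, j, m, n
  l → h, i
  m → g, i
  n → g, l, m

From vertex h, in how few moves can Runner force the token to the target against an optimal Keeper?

A0 = {i}
A1: add {j, l, m} — j (Runner) has j→i; l (Runner) has l→i; m (Runner) has m→i.
A2: add {g, h, n} — g (Runner) has g→l; h (Runner) has h→m; n (Runner) has n→l.
h enters the attractor at level 2, so Runner can force the target in 2 moves from there.

2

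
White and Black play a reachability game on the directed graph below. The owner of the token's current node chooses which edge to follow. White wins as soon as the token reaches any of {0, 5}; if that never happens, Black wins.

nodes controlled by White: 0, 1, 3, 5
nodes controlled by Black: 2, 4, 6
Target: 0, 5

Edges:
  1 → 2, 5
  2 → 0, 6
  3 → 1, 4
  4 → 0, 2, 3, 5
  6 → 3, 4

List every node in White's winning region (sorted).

0, 1, 3, 5

A0 = {0, 5}
A1: add {1} — 1 (White) has 1→5.
A2: add {3} — 3 (White) has 3→1.
A3 = A2; e.g. 2 (Black) can still go to 6. Fixed point.
White's winning region = {0, 1, 3, 5}.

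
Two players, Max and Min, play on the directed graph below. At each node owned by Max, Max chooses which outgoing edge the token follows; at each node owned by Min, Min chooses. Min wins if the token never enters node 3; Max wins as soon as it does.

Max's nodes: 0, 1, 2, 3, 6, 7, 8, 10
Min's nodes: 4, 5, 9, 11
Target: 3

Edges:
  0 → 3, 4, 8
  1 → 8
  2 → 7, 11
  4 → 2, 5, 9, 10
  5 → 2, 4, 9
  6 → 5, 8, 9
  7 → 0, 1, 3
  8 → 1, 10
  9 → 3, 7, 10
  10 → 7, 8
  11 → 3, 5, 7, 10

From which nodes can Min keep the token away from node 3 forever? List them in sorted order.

4, 5, 11

A0 = {3}
A1: add {0, 7} — 0 (Max) has 0→3; 7 (Max) has 7→3.
A2: add {2, 10} — 2 (Max) has 2→7; 10 (Max) has 10→7.
A3: add {8, 9} — 8 (Max) has 8→10; 9 (Min): all of {3, 7, 10} already in.
A4: add {1, 6} — 1 (Max) has 1→8; 6 (Max) has 6→8.
A5 = A4; e.g. 4 (Min) can still go to 5. Fixed point.
Max's attractor = {0, 1, 2, 3, 6, 7, 8, 9, 10}; Min avoids the target exactly from the complement.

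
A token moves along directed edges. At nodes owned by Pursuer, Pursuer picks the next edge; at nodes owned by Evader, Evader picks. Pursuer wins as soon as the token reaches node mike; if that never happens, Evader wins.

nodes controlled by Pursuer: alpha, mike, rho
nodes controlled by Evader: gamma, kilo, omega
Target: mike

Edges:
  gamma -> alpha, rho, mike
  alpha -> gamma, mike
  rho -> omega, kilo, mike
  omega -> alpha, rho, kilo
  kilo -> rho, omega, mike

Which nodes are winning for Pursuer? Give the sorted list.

alpha, gamma, mike, rho

A0 = {mike}
A1: add {alpha, rho} — alpha (Pursuer) has alpha→mike; rho (Pursuer) has rho→mike.
A2: add {gamma} — gamma (Evader): all of {alpha, rho, mike} already in.
A3 = A2; e.g. omega (Evader) can still go to kilo. Fixed point.
Pursuer's winning region = {alpha, gamma, mike, rho}.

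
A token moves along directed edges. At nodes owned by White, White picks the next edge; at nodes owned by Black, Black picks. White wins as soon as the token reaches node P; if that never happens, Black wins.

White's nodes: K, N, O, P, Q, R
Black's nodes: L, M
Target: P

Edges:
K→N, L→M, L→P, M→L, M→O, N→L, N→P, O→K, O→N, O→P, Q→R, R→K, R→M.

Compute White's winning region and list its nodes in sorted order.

A0 = {P}
A1: add {N, O} — N (White) has N→P; O (White) has O→P.
A2: add {K} — K (White) has K→N.
A3: add {R} — R (White) has R→K.
A4: add {Q} — Q (White) has Q→R.
A5 = A4; e.g. L (Black) can still go to M. Fixed point.
White's winning region = {K, N, O, P, Q, R}.

K, N, O, P, Q, R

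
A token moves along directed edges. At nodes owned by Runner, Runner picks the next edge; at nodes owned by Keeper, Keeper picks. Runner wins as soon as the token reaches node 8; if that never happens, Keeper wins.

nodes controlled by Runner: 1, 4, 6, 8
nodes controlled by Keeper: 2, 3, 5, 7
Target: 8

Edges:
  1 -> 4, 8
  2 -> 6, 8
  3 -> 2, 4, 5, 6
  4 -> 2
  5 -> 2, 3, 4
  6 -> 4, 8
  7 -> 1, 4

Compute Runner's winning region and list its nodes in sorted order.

1, 2, 4, 6, 7, 8

A0 = {8}
A1: add {1, 6} — 1 (Runner) has 1→8; 6 (Runner) has 6→8.
A2: add {2} — 2 (Keeper): all of {6, 8} already in.
A3: add {4} — 4 (Runner) has 4→2.
A4: add {7} — 7 (Keeper): all of {1, 4} already in.
A5 = A4; e.g. 3 (Keeper) can still go to 5. Fixed point.
Runner's winning region = {1, 2, 4, 6, 7, 8}.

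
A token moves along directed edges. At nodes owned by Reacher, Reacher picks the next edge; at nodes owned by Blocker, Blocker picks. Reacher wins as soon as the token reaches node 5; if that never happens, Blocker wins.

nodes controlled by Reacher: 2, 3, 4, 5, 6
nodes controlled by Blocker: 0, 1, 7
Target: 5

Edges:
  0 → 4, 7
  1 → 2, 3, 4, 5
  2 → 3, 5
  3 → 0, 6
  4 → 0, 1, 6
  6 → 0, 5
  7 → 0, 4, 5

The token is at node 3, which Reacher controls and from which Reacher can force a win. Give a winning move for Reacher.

A0 = {5}
A1: add {2, 6} — 2 (Reacher) has 2→5; 6 (Reacher) has 6→5.
A2: add {3, 4} — 3 (Reacher) has 3→6; 4 (Reacher) has 4→6.
A3: add {1} — 1 (Blocker): all of {2, 3, 4, 5} already in.
A4 = A3; e.g. 0 (Blocker) can still go to 7. Fixed point.
From 3, successor 6 is in the attractor (rank 1); the other successor 0 is not.

6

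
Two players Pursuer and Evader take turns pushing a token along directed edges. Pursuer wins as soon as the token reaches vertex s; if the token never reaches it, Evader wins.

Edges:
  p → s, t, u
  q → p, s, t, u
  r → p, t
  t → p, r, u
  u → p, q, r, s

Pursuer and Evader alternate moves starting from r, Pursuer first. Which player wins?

Track states (vertex, player-to-move).
A0 = {(s,Pursuer), (s,Evader)}
A1: add {(p,Pursuer), (q,Pursuer), (u,Pursuer)}.
A2 = A1; e.g. (p,Evader) stays out. (r,Pursuer) never enters ⇒ Evader avoids the target.

Evader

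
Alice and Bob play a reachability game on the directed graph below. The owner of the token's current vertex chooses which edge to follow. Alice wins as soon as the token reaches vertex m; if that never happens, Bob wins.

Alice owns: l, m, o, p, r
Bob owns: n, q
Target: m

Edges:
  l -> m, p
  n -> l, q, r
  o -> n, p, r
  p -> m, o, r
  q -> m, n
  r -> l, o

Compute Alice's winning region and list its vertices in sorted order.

A0 = {m}
A1: add {l, p} — l (Alice) has l→m; p (Alice) has p→m.
A2: add {o, r} — o (Alice) has o→p; r (Alice) has r→l.
A3 = A2; e.g. n (Bob) can still go to q. Fixed point.
Alice's winning region = {l, m, o, p, r}.

l, m, o, p, r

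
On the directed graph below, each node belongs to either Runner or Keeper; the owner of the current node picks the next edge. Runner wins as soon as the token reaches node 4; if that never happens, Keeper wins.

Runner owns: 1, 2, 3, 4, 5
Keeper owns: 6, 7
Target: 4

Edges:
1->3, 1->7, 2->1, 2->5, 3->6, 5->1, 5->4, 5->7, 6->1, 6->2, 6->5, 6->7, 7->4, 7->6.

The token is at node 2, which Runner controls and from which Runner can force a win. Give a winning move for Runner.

A0 = {4}
A1: add {5} — 5 (Runner) has 5→4.
A2: add {2} — 2 (Runner) has 2→5.
A3 = A2; e.g. 1 (Runner) has no edge into A2. Fixed point.
From 2, successor 5 is in the attractor (rank 1); the other successor 1 is not.

5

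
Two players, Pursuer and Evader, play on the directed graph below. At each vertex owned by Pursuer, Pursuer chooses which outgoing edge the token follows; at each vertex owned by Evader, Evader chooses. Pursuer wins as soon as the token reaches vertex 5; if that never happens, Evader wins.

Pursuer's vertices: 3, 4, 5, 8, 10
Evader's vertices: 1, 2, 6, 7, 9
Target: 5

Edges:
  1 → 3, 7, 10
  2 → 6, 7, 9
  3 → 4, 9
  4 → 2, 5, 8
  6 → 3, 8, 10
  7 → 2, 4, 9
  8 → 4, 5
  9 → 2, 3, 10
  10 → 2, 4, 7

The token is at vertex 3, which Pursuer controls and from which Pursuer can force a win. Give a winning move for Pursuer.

4

A0 = {5}
A1: add {4, 8} — 4 (Pursuer) has 4→5; 8 (Pursuer) has 8→5.
A2: add {3, 10} — 3 (Pursuer) has 3→4; 10 (Pursuer) has 10→4.
A3: add {6} — 6 (Evader): all of {3, 8, 10} already in.
A4 = A3; e.g. 1 (Evader) can still go to 7. Fixed point.
From 3, successor 4 is in the attractor (rank 1); the other successor 9 is not.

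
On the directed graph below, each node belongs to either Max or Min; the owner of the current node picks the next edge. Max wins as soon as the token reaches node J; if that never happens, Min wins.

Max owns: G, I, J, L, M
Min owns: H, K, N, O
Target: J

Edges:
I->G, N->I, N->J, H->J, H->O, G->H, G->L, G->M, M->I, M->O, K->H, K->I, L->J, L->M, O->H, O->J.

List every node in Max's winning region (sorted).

A0 = {J}
A1: add {L} — L (Max) has L→J.
A2: add {G} — G (Max) has G→L.
A3: add {I} — I (Max) has I→G.
A4: add {M, N} — M (Max) has M→I; N (Min): all of {I, J} already in.
A5 = A4; e.g. H (Min) can still go to O. Fixed point.
Max's winning region = {G, I, J, L, M, N}.

G, I, J, L, M, N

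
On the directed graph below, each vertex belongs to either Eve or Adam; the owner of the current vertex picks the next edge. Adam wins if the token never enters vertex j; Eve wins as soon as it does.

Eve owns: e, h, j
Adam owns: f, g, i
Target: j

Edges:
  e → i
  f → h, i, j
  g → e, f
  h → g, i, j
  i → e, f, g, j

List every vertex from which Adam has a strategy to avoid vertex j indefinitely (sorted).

e, f, g, i

A0 = {j}
A1: add {h} — h (Eve) has h→j.
A2 = A1; e.g. e (Eve) has no edge into A1. Fixed point.
Eve's attractor = {h, j}; Adam avoids the target exactly from the complement.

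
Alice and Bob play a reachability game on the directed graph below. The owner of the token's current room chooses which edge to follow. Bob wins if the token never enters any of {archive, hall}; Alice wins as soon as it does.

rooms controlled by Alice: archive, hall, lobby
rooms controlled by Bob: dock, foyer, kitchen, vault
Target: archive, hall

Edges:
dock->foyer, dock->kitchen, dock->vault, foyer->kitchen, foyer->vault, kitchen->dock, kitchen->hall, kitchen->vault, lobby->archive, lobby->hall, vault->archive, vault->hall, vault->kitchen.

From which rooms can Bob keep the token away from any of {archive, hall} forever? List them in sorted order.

dock, foyer, kitchen, vault

A0 = {archive, hall}
A1: add {lobby} — lobby (Alice) has lobby→archive.
A2 = A1; e.g. dock (Bob) can still go to foyer. Fixed point.
Alice's attractor = {archive, hall, lobby}; Bob avoids the target exactly from the complement.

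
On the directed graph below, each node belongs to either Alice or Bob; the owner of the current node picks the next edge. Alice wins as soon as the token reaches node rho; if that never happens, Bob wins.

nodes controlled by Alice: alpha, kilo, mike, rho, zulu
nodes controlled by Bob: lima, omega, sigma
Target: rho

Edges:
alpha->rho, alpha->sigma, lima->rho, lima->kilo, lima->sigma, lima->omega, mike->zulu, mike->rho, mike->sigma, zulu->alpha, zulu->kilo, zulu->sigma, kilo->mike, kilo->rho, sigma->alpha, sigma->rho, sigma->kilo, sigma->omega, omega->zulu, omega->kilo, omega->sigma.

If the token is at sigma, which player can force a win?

Bob

A0 = {rho}
A1: add {alpha, kilo, mike} — alpha (Alice) has alpha→rho; mike (Alice) has mike→rho; kilo (Alice) has kilo→rho.
A2: add {zulu} — zulu (Alice) has zulu→alpha.
A3 = A2; e.g. lima (Bob) can still go to sigma. Fixed point.
sigma never enters the attractor, so Bob can avoid the target forever.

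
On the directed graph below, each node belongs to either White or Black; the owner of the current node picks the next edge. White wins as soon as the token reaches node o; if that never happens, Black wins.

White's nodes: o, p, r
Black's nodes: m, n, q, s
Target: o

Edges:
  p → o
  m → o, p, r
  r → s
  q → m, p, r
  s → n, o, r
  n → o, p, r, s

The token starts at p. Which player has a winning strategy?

White

A0 = {o}
A1: add {p} — p (White) has p→o.
A2 = A1; e.g. m (Black) can still go to r. Fixed point.
p ∈ A1, so White can force the target.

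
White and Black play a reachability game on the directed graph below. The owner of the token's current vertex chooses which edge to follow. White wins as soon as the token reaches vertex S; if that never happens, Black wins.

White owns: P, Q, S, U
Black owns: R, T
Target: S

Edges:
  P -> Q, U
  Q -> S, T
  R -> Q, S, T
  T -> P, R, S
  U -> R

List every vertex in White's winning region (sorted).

P, Q, S

A0 = {S}
A1: add {Q} — Q (White) has Q→S.
A2: add {P} — P (White) has P→Q.
A3 = A2; e.g. R (Black) can still go to T. Fixed point.
White's winning region = {P, Q, S}.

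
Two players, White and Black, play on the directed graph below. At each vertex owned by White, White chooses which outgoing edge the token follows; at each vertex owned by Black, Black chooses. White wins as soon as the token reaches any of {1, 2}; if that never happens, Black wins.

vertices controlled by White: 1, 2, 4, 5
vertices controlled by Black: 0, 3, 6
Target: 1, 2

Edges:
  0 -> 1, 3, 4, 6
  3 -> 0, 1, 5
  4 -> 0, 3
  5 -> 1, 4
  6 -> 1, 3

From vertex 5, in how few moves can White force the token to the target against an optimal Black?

1

A0 = {1, 2}
A1: add {5} — 5 (White) has 5→1.
A2 = A1; e.g. 0 (Black) can still go to 3. Fixed point.
5 enters the attractor at level 1, so White can force the target in 1 move from there.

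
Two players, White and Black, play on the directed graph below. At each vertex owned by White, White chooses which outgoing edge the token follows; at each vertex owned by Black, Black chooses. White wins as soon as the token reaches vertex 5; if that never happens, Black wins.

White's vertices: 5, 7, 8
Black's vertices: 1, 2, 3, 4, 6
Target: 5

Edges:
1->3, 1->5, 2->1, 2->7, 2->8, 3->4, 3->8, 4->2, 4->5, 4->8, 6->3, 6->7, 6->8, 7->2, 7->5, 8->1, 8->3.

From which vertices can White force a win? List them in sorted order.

A0 = {5}
A1: add {7} — 7 (White) has 7→5.
A2 = A1; e.g. 1 (Black) can still go to 3. Fixed point.
White's winning region = {5, 7}.

5, 7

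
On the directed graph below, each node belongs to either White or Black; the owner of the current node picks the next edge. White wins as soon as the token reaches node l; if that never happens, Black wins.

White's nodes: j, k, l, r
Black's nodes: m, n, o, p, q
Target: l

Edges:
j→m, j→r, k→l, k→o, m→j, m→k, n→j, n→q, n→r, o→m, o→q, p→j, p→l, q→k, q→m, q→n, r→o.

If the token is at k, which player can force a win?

A0 = {l}
A1: add {k} — k (White) has k→l.
A2 = A1; e.g. j (White) has no edge into A1. Fixed point.
k ∈ A1, so White can force the target.

White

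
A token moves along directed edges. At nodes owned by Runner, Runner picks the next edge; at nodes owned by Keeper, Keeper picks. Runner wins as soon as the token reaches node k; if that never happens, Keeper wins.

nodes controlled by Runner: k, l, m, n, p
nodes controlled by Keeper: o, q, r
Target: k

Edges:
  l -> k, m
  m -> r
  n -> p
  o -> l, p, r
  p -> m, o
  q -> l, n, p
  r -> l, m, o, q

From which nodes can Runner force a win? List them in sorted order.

k, l

A0 = {k}
A1: add {l} — l (Runner) has l→k.
A2 = A1; e.g. m (Runner) has no edge into A1. Fixed point.
Runner's winning region = {k, l}.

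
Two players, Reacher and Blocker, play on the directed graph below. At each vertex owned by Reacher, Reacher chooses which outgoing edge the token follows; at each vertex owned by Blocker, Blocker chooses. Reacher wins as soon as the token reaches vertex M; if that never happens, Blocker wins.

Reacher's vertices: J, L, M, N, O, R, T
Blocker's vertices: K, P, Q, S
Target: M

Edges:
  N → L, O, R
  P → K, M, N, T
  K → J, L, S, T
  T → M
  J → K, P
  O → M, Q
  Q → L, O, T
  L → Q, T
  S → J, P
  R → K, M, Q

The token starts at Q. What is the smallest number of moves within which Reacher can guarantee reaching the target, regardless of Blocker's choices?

3

A0 = {M}
A1: add {O, R, T} — O (Reacher) has O→M; R (Reacher) has R→M; T (Reacher) has T→M.
A2: add {L, N} — L (Reacher) has L→T; N (Reacher) has N→O.
A3: add {Q} — Q (Blocker): all of {L, O, T} already in.
A4 = A3; e.g. J (Reacher) has no edge into A3. Fixed point.
Q enters the attractor at level 3, so Reacher can force the target in 3 moves from there.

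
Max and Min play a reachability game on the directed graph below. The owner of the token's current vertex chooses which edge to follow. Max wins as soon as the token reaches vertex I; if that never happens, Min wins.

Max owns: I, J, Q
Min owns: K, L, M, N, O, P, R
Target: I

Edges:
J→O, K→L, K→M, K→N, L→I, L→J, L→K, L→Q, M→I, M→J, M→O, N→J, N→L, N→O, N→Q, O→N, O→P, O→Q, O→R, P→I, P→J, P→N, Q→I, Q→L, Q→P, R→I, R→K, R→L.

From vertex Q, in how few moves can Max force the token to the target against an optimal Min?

A0 = {I}
A1: add {Q} — Q (Max) has Q→I.
A2 = A1; e.g. J (Max) has no edge into A1. Fixed point.
Q enters the attractor at level 1, so Max can force the target in 1 move from there.

1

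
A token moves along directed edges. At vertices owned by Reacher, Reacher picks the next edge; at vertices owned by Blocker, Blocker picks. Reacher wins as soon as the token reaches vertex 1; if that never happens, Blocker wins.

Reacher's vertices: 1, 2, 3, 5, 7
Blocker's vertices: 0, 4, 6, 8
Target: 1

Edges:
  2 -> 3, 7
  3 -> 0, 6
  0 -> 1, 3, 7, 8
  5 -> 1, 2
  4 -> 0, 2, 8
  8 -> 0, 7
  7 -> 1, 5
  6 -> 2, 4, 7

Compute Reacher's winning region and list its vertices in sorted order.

A0 = {1}
A1: add {5, 7} — 5 (Reacher) has 5→1; 7 (Reacher) has 7→1.
A2: add {2} — 2 (Reacher) has 2→7.
A3 = A2; e.g. 0 (Blocker) can still go to 3. Fixed point.
Reacher's winning region = {1, 2, 5, 7}.

1, 2, 5, 7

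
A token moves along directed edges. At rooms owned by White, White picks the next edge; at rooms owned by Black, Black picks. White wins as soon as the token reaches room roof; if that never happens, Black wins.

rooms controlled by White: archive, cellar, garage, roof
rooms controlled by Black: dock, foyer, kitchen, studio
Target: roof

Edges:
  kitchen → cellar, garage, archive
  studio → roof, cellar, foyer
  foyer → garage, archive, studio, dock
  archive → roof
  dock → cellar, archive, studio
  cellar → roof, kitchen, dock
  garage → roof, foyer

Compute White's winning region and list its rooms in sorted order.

archive, cellar, garage, kitchen, roof

A0 = {roof}
A1: add {archive, cellar, garage} — cellar (White) has cellar→roof; garage (White) has garage→roof; archive (White) has archive→roof.
A2: add {kitchen} — kitchen (Black): all of {cellar, garage, archive} already in.
A3 = A2; e.g. foyer (Black) can still go to studio. Fixed point.
White's winning region = {archive, cellar, garage, kitchen, roof}.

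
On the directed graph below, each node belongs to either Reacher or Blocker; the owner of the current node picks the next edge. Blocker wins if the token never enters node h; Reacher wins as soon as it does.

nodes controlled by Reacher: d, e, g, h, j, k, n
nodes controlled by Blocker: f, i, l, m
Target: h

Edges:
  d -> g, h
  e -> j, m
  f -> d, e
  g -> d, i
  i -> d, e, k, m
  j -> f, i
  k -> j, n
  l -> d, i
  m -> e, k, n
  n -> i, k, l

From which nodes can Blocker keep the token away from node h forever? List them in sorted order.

A0 = {h}
A1: add {d} — d (Reacher) has d→h.
A2: add {g} — g (Reacher) has g→d.
A3 = A2; e.g. e (Reacher) has no edge into A2. Fixed point.
Reacher's attractor = {d, g, h}; Blocker avoids the target exactly from the complement.

e, f, i, j, k, l, m, n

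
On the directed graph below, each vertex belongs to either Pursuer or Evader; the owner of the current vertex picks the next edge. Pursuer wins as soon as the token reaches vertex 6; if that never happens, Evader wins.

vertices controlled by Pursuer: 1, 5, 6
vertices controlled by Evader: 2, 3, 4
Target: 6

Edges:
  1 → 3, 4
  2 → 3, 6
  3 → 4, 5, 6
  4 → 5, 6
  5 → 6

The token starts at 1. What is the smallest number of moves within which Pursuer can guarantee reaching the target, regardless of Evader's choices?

3

A0 = {6}
A1: add {5} — 5 (Pursuer) has 5→6.
A2: add {4} — 4 (Evader): all of {5, 6} already in.
A3: add {1, 3} — 1 (Pursuer) has 1→4; 3 (Evader): all of {4, 5, 6} already in.
1 enters the attractor at level 3, so Pursuer can force the target in 3 moves from there.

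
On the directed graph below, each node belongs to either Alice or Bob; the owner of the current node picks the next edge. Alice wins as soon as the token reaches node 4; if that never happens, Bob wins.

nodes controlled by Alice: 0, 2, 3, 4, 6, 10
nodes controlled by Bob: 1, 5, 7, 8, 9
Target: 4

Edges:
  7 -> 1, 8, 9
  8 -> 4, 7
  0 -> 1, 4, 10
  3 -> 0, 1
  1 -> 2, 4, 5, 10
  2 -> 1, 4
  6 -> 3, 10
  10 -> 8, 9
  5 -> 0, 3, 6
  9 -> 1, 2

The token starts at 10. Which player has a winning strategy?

Bob

A0 = {4}
A1: add {0, 2} — 0 (Alice) has 0→4; 2 (Alice) has 2→4.
A2: add {3} — 3 (Alice) has 3→0.
A3: add {6} — 6 (Alice) has 6→3.
A4: add {5} — 5 (Bob): all of {0, 3, 6} already in.
A5 = A4; e.g. 1 (Bob) can still go to 10. Fixed point.
10 never enters the attractor, so Bob can avoid the target forever.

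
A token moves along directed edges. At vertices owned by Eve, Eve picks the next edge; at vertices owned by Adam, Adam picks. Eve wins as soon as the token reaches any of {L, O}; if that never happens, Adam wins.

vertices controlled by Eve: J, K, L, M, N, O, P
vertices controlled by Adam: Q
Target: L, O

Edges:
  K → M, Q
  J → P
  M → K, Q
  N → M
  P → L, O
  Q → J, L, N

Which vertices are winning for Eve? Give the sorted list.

A0 = {L, O}
A1: add {P} — P (Eve) has P→L.
A2: add {J} — J (Eve) has J→P.
A3 = A2; e.g. K (Eve) has no edge into A2. Fixed point.
Eve's winning region = {J, L, O, P}.

J, L, O, P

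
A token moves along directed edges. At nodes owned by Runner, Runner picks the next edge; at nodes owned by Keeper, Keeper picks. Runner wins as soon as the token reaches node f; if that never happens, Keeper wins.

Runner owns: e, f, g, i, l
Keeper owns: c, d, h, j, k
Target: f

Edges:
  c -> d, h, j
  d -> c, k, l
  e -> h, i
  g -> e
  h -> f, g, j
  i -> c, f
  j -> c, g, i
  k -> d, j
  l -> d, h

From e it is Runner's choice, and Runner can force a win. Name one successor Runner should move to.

i

A0 = {f}
A1: add {i} — i (Runner) has i→f.
A2: add {e} — e (Runner) has e→i.
A3: add {g} — g (Runner) has g→e.
A4 = A3; e.g. c (Keeper) can still go to d. Fixed point.
From e, successor i is in the attractor (rank 1); the other successor h is not.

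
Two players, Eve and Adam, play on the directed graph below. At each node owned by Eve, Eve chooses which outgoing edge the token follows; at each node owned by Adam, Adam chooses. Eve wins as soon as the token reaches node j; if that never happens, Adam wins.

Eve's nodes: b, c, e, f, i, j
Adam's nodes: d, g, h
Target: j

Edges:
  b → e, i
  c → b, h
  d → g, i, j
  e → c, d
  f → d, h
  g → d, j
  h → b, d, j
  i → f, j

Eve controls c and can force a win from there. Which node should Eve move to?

b

A0 = {j}
A1: add {i} — i (Eve) has i→j.
A2: add {b} — b (Eve) has b→i.
A3: add {c} — c (Eve) has c→b.
A4: add {e} — e (Eve) has e→c.
A5 = A4; e.g. d (Adam) can still go to g. Fixed point.
From c, successor b is in the attractor (rank 2); the other successor h is not.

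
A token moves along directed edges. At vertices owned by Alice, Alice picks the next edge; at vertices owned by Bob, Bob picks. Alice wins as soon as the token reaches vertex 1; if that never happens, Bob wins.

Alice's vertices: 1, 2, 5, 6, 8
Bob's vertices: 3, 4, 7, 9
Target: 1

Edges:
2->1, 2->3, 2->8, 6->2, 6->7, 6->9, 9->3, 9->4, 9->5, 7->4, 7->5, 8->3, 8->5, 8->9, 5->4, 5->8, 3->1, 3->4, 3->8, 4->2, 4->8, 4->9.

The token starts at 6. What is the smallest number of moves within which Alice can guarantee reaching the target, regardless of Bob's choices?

A0 = {1}
A1: add {2} — 2 (Alice) has 2→1.
A2: add {6} — 6 (Alice) has 6→2.
A3 = A2; e.g. 3 (Bob) can still go to 4. Fixed point.
6 enters the attractor at level 2, so Alice can force the target in 2 moves from there.

2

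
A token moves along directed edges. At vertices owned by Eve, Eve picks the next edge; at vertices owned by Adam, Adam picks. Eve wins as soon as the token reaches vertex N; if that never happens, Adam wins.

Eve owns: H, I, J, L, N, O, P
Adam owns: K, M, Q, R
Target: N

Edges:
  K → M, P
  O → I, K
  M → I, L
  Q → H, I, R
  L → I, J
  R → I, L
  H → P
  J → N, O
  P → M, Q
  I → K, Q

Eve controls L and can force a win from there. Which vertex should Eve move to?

J

A0 = {N}
A1: add {J} — J (Eve) has J→N.
A2: add {L} — L (Eve) has L→J.
A3 = A2; e.g. H (Eve) has no edge into A2. Fixed point.
From L, successor J is in the attractor (rank 1); the other successor I is not.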